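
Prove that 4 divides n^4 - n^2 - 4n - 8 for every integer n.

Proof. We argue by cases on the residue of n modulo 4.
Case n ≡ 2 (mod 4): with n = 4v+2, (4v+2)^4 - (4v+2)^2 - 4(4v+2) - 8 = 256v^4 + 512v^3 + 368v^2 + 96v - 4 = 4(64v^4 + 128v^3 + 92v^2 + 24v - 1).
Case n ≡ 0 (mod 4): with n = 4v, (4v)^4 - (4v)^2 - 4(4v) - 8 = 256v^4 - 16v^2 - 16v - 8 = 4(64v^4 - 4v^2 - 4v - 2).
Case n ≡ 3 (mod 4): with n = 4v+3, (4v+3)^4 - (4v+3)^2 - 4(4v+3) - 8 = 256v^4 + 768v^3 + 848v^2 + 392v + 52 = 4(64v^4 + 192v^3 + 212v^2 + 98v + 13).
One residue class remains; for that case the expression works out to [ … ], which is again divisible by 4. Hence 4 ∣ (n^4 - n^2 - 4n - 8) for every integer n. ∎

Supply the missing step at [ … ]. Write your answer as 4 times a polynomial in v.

Only n ≡ 1 (mod 4) is unaccounted for. Put n = 4v+1:
(4v+1)^4 - (4v+1)^2 - 4(4v+1) - 8 expands to 256v^4 + 256v^3 + 80v^2 - 8v - 12,
and factoring out 4 leaves 4(64v^4 + 64v^3 + 20v^2 - 2v - 3).

4(64v^4 + 64v^3 + 20v^2 - 2v - 3)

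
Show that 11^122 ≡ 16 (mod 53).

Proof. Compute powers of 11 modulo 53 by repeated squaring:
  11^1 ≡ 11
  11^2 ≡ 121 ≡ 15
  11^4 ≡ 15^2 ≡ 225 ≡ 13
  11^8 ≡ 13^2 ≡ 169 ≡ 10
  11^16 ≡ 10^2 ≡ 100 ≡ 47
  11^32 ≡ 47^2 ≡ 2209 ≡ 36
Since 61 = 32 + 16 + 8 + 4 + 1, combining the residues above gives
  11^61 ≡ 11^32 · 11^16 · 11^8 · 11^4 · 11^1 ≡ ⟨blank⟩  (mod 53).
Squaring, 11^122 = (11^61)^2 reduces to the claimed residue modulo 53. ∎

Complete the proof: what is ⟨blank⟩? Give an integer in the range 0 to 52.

Multiply the listed residues: 36 · 47 · 10 · 13 · 11 = 1692 → 16920 → 219960 → 2419560.
Reducing modulo 53: 2419560 = 45652·53 + 4, so 11^61 ≡ 4.

4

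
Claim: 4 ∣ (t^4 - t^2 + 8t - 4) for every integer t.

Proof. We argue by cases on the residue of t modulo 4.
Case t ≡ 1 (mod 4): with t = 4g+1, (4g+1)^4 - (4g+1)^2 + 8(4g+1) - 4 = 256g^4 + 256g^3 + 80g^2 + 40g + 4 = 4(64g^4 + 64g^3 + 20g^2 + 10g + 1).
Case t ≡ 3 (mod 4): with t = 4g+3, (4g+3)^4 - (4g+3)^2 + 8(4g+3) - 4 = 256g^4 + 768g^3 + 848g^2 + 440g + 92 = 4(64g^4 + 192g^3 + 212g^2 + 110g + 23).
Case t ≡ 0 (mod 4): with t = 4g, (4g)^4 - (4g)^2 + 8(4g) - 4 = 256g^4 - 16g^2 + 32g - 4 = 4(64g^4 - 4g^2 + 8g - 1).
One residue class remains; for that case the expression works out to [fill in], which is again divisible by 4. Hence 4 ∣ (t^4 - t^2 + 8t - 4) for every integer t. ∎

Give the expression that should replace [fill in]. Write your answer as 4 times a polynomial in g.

The residues treated are {1, 3, 0}, so the missing case is t ≡ 2 (mod 4); write t = 4g+2.
Then (4g+2)^4 - (4g+2)^2 + 8(4g+2) - 4 = 256g^4 + 512g^3 + 368g^2 + 144g + 24 = 4(64g^4 + 128g^3 + 92g^2 + 36g + 6).

4(64g^4 + 128g^3 + 92g^2 + 36g + 6)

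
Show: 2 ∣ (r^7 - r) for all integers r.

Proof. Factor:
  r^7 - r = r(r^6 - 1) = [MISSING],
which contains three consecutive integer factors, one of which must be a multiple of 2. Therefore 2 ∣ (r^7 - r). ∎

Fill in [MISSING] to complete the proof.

(r - 1)r(r + 1)(r^4 + r^2 + 1)

r^6 - 1 = (r^2 - 1)(r^4 + r^2 + 1), and r^2 - 1 = (r-1)(r+1).
So r(r^6 - 1) = (r - 1)r(r + 1)(r^4 + r^2 + 1).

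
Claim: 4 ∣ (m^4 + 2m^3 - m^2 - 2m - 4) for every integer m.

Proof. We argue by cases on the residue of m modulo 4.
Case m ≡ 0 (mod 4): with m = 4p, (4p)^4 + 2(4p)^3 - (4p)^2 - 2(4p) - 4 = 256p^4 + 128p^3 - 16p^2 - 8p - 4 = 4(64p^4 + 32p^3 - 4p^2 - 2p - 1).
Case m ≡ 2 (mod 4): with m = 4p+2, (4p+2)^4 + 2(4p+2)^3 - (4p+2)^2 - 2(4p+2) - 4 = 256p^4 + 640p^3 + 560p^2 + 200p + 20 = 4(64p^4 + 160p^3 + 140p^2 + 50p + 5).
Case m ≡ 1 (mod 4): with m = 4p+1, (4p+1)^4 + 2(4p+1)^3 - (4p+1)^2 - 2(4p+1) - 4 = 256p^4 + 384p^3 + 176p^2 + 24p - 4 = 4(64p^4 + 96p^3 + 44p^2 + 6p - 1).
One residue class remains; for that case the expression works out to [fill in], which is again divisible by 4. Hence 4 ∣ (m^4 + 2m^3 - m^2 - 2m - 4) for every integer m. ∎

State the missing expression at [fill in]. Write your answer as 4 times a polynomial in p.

The residues treated are {0, 2, 1}, so the missing case is m ≡ 3 (mod 4); write m = 4p+3.
Then (4p+3)^4 + 2(4p+3)^3 - (4p+3)^2 - 2(4p+3) - 4 = 256p^4 + 896p^3 + 1136p^2 + 616p + 116 = 4(64p^4 + 224p^3 + 284p^2 + 154p + 29).

4(64p^4 + 224p^3 + 284p^2 + 154p + 29)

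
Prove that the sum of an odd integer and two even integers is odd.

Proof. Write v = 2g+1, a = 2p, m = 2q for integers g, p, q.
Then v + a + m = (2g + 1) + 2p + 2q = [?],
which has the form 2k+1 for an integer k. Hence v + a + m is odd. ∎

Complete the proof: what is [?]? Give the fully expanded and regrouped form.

2(g + p + q) + 1

Expanding: (2g + 1) + 2p + 2q = 2g + 2p + 2q + 1.
Every term except the constant is even, so this is 2(g + p + q) + 1,
and g + p + q ∈ ℤ gives the required form.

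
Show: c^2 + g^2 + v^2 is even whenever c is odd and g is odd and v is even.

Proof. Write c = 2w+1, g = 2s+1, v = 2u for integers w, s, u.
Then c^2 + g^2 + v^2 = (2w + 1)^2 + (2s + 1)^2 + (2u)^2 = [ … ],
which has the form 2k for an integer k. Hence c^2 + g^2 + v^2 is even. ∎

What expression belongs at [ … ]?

2(2s^2 + 2s + 2u^2 + 2w^2 + 2w + 1)

(2w + 1)^2 + (2s + 1)^2 + (2u)^2 = 4s^2 + 4s + 4u^2 + 4w^2 + 4w + 2
= 2(2s^2 + 2s + 2u^2 + 2w^2 + 2w + 1).
Since 2s^2 + 2s + 2u^2 + 2w^2 + 2w + 1 is an integer, the sum of squares is of the form 2k for an integer k.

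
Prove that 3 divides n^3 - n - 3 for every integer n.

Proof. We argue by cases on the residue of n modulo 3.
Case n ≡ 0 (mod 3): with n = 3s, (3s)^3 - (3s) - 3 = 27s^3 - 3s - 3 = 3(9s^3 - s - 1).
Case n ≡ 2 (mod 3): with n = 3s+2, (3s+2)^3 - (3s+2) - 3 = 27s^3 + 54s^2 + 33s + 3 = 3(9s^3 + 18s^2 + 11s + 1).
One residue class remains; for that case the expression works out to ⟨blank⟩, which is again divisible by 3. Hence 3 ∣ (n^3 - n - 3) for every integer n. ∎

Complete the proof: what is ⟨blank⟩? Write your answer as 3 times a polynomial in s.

3(9s^3 + 9s^2 + 2s - 1)

The residues treated are {0, 2}, so the missing case is n ≡ 1 (mod 3); write n = 3s+1.
Then (3s+1)^3 - (3s+1) - 3 = 27s^3 + 27s^2 + 6s - 3 = 3(9s^3 + 9s^2 + 2s - 1).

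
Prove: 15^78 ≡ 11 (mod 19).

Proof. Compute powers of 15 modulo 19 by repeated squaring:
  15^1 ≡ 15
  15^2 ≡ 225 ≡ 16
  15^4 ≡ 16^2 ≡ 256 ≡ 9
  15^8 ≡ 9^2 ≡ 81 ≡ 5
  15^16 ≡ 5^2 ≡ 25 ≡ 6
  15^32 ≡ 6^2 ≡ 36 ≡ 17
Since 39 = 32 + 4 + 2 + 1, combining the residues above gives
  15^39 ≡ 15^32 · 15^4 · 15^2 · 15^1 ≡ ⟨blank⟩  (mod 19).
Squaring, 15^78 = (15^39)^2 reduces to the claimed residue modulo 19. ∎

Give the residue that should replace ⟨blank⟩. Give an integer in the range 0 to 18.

12

Multiply the listed residues: 17 · 9 · 16 · 15 = 153 → 2448 → 36720.
Reducing modulo 19: 36720 = 1932·19 + 12, so 15^39 ≡ 12.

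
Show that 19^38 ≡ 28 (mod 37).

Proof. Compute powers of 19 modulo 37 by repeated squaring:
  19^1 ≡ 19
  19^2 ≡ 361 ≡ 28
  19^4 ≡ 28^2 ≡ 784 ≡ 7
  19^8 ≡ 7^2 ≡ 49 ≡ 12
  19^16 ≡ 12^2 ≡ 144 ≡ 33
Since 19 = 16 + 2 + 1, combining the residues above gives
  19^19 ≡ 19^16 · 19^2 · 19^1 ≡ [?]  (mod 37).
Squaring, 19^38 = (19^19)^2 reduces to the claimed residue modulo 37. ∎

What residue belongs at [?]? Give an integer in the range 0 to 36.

19^16 · 19^2 · 19^1 ≡ 33 · 28 · 19 = 17556.
17556 mod 37 = 18, so 19^19 ≡ 18 (mod 37).

18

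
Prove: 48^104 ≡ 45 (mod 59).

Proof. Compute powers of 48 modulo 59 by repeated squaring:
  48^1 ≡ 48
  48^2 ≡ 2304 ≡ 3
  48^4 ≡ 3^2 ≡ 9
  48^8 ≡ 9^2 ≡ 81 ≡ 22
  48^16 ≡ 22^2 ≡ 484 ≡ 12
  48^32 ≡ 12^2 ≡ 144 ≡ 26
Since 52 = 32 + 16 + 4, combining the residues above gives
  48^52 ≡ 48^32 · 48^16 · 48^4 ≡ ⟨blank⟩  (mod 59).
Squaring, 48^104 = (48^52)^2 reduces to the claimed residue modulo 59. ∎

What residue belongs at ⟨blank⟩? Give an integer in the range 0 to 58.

35

48^32 · 48^16 · 48^4 ≡ 26 · 12 · 9 = 2808.
2808 mod 59 = 35, so 48^52 ≡ 35 (mod 59).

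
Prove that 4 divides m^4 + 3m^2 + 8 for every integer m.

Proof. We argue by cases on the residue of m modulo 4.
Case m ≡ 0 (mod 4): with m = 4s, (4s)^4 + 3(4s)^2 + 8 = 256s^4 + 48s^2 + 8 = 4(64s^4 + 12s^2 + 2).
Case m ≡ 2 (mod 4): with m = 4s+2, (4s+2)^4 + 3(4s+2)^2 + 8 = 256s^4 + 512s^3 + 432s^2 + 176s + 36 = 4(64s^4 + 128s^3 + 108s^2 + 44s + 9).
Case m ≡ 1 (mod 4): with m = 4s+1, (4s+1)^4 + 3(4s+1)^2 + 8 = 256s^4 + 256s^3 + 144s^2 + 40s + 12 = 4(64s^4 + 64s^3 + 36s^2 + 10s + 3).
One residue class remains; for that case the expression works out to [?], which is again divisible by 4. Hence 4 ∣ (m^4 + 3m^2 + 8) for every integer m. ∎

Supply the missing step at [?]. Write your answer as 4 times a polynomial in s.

Only m ≡ 3 (mod 4) is unaccounted for. Put m = 4s+3:
(4s+3)^4 + 3(4s+3)^2 + 8 expands to 256s^4 + 768s^3 + 912s^2 + 504s + 116,
and factoring out 4 leaves 4(64s^4 + 192s^3 + 228s^2 + 126s + 29).

4(64s^4 + 192s^3 + 228s^2 + 126s + 29)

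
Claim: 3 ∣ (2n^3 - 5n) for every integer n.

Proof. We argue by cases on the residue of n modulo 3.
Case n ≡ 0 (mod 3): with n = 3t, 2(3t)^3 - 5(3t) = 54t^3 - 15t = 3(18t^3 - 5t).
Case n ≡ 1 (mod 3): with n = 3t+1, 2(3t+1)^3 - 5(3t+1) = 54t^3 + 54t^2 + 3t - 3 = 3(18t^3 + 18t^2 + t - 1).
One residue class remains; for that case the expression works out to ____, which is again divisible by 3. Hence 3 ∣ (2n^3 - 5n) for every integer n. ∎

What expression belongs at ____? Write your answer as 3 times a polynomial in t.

3(18t^3 + 36t^2 + 19t + 2)

The residues treated are {0, 1}, so the missing case is n ≡ 2 (mod 3); write n = 3t+2.
Then 2(3t+2)^3 - 5(3t+2) = 54t^3 + 108t^2 + 57t + 6 = 3(18t^3 + 36t^2 + 19t + 2).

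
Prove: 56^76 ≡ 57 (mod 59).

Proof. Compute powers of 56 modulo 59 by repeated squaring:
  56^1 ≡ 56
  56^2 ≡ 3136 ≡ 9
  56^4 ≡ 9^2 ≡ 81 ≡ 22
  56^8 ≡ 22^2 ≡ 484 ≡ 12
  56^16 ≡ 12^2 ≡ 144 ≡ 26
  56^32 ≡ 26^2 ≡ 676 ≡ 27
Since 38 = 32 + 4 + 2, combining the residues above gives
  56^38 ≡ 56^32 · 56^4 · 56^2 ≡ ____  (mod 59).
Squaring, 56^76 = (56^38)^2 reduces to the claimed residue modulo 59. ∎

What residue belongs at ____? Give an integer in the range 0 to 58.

56^32 · 56^4 · 56^2 ≡ 27 · 22 · 9 = 5346.
5346 mod 59 = 36, so 56^38 ≡ 36 (mod 59).

36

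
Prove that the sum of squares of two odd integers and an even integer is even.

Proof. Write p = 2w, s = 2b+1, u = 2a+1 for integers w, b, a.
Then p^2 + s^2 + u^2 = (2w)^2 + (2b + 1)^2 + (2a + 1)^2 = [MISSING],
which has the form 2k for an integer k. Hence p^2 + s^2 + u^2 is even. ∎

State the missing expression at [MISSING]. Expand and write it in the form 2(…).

2(2a^2 + 2a + 2b^2 + 2b + 2w^2 + 1)

Expanding: (2w)^2 + (2b + 1)^2 + (2a + 1)^2 = 4a^2 + 4a + 4b^2 + 4b + 4w^2 + 2.
Every term is even; pulling out the factor of 2 gives 2(2a^2 + 2a + 2b^2 + 2b + 2w^2 + 1).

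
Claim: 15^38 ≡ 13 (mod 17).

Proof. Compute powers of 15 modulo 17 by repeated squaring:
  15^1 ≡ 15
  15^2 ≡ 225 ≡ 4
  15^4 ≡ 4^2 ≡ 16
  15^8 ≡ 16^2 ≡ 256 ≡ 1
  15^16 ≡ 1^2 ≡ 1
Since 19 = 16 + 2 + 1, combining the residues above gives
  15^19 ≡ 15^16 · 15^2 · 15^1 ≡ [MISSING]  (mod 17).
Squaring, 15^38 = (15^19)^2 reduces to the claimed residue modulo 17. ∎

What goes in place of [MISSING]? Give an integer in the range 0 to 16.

9

15^16 · 15^2 · 15^1 ≡ 1 · 4 · 15 = 60.
60 mod 17 = 9, so 15^19 ≡ 9 (mod 17).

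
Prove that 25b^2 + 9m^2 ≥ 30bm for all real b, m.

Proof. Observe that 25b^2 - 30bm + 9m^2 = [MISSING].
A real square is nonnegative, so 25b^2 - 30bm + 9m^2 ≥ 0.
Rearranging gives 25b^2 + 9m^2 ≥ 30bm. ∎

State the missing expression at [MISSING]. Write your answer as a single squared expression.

(5b - 3m)^2

25b^2 - 30bm + 9m^2 is a perfect-square trinomial: the outer terms are (5b)^2 and (3m)^2, and the cross term is -2·5b·3m.
So 25b^2 - 30bm + 9m^2 = (5b - 3m)^2 ≥ 0.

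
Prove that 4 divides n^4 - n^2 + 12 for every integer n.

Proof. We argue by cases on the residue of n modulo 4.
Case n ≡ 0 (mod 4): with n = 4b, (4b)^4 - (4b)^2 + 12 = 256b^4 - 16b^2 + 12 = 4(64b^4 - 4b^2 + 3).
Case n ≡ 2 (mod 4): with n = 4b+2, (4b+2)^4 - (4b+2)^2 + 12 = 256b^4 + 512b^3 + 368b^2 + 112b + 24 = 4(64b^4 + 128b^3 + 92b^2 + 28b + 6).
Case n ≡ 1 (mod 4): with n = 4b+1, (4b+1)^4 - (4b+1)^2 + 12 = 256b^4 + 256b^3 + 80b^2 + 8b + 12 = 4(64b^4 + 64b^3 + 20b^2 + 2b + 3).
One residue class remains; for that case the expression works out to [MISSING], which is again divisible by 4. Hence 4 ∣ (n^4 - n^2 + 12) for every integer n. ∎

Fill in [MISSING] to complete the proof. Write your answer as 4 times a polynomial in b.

4(64b^4 + 192b^3 + 212b^2 + 102b + 21)

Only n ≡ 3 (mod 4) is unaccounted for. Put n = 4b+3:
(4b+3)^4 - (4b+3)^2 + 12 expands to 256b^4 + 768b^3 + 848b^2 + 408b + 84,
and factoring out 4 leaves 4(64b^4 + 192b^3 + 212b^2 + 102b + 21).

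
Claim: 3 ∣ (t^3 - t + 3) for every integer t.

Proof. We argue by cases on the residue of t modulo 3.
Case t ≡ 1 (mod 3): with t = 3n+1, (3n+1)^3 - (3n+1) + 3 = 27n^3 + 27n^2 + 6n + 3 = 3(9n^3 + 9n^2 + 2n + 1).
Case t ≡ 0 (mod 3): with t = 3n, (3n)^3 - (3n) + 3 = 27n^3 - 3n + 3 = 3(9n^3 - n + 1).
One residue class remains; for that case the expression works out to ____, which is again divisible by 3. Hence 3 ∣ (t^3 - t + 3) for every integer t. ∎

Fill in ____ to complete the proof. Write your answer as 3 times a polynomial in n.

3(9n^3 + 18n^2 + 11n + 3)

Only t ≡ 2 (mod 3) is unaccounted for. Put t = 3n+2:
(3n+2)^3 - (3n+2) + 3 expands to 27n^3 + 54n^2 + 33n + 9,
and factoring out 3 leaves 3(9n^3 + 18n^2 + 11n + 3).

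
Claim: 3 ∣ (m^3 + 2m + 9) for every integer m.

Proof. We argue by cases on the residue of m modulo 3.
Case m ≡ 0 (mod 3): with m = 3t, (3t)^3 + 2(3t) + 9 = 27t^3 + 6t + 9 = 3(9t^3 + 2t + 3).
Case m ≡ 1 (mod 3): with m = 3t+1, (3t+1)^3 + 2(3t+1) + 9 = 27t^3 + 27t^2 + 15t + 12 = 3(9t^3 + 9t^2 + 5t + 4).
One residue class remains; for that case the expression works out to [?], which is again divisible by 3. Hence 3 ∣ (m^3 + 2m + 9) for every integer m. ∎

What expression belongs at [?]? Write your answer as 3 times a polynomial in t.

3(9t^3 + 18t^2 + 14t + 7)

The residues treated are {0, 1}, so the missing case is m ≡ 2 (mod 3); write m = 3t+2.
Then (3t+2)^3 + 2(3t+2) + 9 = 27t^3 + 54t^2 + 42t + 21 = 3(9t^3 + 18t^2 + 14t + 7).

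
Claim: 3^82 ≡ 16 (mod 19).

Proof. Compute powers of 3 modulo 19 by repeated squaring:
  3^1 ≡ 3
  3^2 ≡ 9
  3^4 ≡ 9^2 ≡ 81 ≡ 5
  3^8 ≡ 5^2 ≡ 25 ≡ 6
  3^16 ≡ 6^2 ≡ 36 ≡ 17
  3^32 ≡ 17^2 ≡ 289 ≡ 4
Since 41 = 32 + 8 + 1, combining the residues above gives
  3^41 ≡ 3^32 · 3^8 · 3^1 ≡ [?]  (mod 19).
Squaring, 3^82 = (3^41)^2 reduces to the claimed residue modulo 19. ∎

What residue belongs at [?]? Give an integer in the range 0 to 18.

15

3^32 · 3^8 · 3^1 ≡ 4 · 6 · 3 = 72.
72 mod 19 = 15, so 3^41 ≡ 15 (mod 19).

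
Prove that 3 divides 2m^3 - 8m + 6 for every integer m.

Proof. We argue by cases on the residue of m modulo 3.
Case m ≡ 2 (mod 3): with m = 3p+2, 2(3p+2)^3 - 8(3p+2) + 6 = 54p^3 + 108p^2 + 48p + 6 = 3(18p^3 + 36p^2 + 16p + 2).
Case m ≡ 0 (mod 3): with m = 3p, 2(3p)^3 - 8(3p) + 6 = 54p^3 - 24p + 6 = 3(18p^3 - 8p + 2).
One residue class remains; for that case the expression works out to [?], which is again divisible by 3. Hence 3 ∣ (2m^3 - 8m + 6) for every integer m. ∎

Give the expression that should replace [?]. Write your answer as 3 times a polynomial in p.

3(18p^3 + 18p^2 - 2p)

Only m ≡ 1 (mod 3) is unaccounted for. Put m = 3p+1:
2(3p+1)^3 - 8(3p+1) + 6 expands to 54p^3 + 54p^2 - 6p,
and factoring out 3 leaves 3(18p^3 + 18p^2 - 2p).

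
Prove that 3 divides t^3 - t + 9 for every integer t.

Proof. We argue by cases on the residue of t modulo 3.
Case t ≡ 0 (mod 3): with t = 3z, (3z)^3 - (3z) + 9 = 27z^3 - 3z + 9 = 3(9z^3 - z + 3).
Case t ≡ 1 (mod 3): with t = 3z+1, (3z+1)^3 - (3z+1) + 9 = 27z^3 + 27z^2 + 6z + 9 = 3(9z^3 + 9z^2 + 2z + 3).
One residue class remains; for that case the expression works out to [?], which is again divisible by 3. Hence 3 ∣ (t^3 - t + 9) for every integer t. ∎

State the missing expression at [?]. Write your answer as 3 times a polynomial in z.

3(9z^3 + 18z^2 + 11z + 5)

The residues treated are {0, 1}, so the missing case is t ≡ 2 (mod 3); write t = 3z+2.
Then (3z+2)^3 - (3z+2) + 9 = 27z^3 + 54z^2 + 33z + 15 = 3(9z^3 + 18z^2 + 11z + 5).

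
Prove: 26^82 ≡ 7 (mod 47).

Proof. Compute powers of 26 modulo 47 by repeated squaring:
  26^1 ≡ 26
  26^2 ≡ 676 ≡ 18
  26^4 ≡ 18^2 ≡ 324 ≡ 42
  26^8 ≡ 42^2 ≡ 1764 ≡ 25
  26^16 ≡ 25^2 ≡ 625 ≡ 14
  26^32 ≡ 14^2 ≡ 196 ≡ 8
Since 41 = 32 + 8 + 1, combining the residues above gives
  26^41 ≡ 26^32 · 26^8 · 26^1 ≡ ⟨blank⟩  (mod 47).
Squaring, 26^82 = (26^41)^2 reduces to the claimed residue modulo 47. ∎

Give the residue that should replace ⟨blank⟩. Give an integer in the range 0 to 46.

30

26^32 · 26^8 · 26^1 ≡ 8 · 25 · 26 = 5200.
5200 mod 47 = 30, so 26^41 ≡ 30 (mod 47).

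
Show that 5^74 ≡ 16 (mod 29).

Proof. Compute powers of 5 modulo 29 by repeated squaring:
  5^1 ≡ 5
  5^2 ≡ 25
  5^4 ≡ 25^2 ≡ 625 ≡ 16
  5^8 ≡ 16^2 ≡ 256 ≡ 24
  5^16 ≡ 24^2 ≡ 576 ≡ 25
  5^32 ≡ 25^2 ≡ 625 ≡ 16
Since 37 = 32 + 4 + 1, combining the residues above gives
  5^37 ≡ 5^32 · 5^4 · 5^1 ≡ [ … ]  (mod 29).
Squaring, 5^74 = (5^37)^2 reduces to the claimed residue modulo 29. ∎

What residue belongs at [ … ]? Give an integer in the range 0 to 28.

4

5^32 · 5^4 · 5^1 ≡ 16 · 16 · 5 = 1280.
1280 mod 29 = 4, so 5^37 ≡ 4 (mod 29).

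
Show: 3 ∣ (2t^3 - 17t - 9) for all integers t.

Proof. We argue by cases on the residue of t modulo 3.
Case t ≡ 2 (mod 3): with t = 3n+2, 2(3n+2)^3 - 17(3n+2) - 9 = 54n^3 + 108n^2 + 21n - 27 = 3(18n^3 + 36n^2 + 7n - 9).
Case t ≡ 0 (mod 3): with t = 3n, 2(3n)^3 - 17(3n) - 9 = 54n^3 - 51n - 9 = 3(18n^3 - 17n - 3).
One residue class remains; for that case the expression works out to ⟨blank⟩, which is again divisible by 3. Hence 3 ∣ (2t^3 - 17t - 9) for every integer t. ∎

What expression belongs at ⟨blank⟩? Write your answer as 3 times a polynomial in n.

The residues treated are {2, 0}, so the missing case is t ≡ 1 (mod 3); write t = 3n+1.
Then 2(3n+1)^3 - 17(3n+1) - 9 = 54n^3 + 54n^2 - 33n - 24 = 3(18n^3 + 18n^2 - 11n - 8).

3(18n^3 + 18n^2 - 11n - 8)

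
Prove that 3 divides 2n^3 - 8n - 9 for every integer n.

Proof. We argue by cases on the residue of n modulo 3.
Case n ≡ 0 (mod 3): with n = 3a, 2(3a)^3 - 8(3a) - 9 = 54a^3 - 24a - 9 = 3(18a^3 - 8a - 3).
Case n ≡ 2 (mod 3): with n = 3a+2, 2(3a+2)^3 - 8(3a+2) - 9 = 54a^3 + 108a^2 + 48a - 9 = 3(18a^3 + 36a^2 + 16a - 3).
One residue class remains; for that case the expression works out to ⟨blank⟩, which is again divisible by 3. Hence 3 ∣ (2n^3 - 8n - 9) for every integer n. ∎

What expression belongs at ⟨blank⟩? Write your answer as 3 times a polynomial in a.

3(18a^3 + 18a^2 - 2a - 5)

The residues treated are {0, 2}, so the missing case is n ≡ 1 (mod 3); write n = 3a+1.
Then 2(3a+1)^3 - 8(3a+1) - 9 = 54a^3 + 54a^2 - 6a - 15 = 3(18a^3 + 18a^2 - 2a - 5).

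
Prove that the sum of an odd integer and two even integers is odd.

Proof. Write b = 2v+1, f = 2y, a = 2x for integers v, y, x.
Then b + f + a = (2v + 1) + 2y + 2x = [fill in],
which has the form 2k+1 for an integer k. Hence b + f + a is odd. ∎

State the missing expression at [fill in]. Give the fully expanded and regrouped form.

2(v + x + y) + 1

Expanding: (2v + 1) + 2y + 2x = 2v + 2x + 2y + 1.
Every term except the constant is even, so this is 2(v + x + y) + 1,
and v + x + y ∈ ℤ gives the required form.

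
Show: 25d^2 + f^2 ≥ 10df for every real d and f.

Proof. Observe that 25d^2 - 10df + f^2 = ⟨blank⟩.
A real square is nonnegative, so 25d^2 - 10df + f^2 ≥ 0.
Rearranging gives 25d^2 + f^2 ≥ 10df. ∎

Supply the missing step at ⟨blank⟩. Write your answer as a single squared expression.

The leading and trailing coefficients are 5^2 and 1^2, and 10 = 2·5·1, so the trinomial is (5d - f)^2.
Hence 25d^2 - 10df + f^2 ≥ 0.

(5d - f)^2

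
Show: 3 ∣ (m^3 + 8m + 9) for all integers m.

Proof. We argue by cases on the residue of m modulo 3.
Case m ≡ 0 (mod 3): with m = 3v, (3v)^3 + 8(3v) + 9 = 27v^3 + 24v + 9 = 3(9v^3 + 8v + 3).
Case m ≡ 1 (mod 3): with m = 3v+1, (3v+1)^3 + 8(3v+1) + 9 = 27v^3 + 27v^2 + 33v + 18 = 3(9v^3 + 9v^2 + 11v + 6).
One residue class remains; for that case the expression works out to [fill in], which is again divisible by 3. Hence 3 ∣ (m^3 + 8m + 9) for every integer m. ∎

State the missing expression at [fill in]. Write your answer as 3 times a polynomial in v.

3(9v^3 + 18v^2 + 20v + 11)

Only m ≡ 2 (mod 3) is unaccounted for. Put m = 3v+2:
(3v+2)^3 + 8(3v+2) + 9 expands to 27v^3 + 54v^2 + 60v + 33,
and factoring out 3 leaves 3(9v^3 + 18v^2 + 20v + 11).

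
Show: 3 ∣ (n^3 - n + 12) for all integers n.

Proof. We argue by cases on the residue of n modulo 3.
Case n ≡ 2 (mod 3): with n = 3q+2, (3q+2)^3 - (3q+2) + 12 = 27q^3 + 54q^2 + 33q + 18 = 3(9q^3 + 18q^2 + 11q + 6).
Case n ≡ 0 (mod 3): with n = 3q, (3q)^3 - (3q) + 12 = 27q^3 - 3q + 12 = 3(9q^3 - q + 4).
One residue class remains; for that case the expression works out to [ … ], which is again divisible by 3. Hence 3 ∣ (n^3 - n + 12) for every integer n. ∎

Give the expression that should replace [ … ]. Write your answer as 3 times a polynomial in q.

3(9q^3 + 9q^2 + 2q + 4)

The residues treated are {2, 0}, so the missing case is n ≡ 1 (mod 3); write n = 3q+1.
Then (3q+1)^3 - (3q+1) + 12 = 27q^3 + 27q^2 + 6q + 12 = 3(9q^3 + 9q^2 + 2q + 4).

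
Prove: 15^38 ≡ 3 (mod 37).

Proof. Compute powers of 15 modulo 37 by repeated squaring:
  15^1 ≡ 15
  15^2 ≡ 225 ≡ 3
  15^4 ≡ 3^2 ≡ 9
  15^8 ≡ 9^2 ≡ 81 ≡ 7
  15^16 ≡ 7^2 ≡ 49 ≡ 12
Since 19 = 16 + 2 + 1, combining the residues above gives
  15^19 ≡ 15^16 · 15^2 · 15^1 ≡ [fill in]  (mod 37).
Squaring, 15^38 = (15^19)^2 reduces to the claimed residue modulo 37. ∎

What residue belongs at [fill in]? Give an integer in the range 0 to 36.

15^16 · 15^2 · 15^1 ≡ 12 · 3 · 15 = 540.
540 mod 37 = 22, so 15^19 ≡ 22 (mod 37).

22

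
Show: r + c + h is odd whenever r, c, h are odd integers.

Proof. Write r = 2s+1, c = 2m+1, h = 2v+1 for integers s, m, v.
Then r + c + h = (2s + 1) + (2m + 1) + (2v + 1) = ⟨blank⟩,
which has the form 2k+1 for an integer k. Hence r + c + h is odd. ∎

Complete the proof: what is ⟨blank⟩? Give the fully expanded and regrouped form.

(2s + 1) + (2m + 1) + (2v + 1) = 2m + 2s + 2v + 3
= 2(m + s + v + 1) + 1.
Since m + s + v + 1 is an integer, the sum is of the form 2k+1 for an integer k.

2(m + s + v + 1) + 1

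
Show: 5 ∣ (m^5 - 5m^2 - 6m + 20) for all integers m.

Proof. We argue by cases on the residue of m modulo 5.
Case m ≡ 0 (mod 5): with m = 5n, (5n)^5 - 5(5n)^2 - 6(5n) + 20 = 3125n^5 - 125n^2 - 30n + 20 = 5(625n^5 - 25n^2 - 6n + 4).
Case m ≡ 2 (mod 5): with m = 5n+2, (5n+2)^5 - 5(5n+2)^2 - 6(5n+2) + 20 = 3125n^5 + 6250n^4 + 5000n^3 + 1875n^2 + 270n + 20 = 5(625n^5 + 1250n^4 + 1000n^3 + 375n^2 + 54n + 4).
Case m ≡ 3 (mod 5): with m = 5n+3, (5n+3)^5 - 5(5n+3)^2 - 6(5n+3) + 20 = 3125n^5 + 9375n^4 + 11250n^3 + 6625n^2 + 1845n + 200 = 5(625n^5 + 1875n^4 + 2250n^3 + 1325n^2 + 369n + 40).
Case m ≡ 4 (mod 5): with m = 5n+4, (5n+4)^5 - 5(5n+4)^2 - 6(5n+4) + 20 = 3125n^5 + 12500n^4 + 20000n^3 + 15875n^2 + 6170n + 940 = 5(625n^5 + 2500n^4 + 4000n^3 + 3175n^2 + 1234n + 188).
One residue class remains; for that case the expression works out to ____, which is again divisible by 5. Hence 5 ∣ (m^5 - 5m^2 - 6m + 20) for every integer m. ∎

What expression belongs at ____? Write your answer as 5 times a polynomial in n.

The residues treated are {0, 2, 3, 4}, so the missing case is m ≡ 1 (mod 5); write m = 5n+1.
Then (5n+1)^5 - 5(5n+1)^2 - 6(5n+1) + 20 = 3125n^5 + 3125n^4 + 1250n^3 + 125n^2 - 55n + 10 = 5(625n^5 + 625n^4 + 250n^3 + 25n^2 - 11n + 2).

5(625n^5 + 625n^4 + 250n^3 + 25n^2 - 11n + 2)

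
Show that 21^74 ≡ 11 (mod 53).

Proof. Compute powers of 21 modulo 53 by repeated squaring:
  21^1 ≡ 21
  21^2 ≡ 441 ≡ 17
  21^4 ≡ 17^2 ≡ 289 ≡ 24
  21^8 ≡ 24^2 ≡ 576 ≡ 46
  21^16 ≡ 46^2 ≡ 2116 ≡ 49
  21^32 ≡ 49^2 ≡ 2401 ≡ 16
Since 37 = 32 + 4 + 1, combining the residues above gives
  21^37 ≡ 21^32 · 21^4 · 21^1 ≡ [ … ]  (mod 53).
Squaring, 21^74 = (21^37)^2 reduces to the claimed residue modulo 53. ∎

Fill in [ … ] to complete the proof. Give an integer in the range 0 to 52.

8

Multiply the listed residues: 16 · 24 · 21 = 384 → 8064.
Reducing modulo 53: 8064 = 152·53 + 8, so 21^37 ≡ 8.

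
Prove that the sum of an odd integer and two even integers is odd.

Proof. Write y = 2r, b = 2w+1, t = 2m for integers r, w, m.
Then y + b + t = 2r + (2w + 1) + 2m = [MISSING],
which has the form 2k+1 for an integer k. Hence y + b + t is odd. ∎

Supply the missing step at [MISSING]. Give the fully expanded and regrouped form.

Expanding: 2r + (2w + 1) + 2m = 2m + 2r + 2w + 1.
Every term except the constant is even, so this is 2(m + r + w) + 1,
and m + r + w ∈ ℤ gives the required form.

2(m + r + w) + 1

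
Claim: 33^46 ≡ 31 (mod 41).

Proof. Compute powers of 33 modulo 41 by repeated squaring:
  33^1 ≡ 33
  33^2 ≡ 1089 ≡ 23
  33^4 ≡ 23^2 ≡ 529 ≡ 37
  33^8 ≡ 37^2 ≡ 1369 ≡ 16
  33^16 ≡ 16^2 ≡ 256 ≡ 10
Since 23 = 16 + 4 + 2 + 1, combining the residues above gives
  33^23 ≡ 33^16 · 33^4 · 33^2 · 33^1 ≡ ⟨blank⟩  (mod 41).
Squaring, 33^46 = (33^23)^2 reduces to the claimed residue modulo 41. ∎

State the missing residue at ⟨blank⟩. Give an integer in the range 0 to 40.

Multiply the listed residues: 10 · 37 · 23 · 33 = 370 → 8510 → 280830.
Reducing modulo 41: 280830 = 6849·41 + 21, so 33^23 ≡ 21.

21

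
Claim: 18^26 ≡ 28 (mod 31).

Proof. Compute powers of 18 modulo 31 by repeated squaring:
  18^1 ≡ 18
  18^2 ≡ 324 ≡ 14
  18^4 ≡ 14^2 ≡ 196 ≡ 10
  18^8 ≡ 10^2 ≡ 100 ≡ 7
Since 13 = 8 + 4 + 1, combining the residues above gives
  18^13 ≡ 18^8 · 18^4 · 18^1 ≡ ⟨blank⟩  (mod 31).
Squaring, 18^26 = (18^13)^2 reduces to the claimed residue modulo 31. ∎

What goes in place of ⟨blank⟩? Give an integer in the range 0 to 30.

Multiply the listed residues: 7 · 10 · 18 = 70 → 1260.
Reducing modulo 31: 1260 = 40·31 + 20, so 18^13 ≡ 20.

20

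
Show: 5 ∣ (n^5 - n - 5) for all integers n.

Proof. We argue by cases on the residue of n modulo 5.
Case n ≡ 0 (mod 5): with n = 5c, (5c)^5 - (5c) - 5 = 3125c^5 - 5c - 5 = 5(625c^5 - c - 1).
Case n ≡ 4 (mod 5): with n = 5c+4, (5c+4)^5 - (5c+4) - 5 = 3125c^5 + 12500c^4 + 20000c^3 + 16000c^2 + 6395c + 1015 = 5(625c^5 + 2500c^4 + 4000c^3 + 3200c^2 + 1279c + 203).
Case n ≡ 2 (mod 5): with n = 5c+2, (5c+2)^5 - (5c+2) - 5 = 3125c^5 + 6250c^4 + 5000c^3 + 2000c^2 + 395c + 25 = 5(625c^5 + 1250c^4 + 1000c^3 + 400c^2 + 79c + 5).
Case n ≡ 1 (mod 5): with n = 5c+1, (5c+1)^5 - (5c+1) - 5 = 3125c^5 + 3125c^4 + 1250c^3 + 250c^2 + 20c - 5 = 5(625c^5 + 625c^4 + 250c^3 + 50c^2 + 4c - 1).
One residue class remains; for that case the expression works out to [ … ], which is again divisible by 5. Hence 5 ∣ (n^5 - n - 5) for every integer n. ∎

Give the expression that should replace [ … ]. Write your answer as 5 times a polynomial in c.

Only n ≡ 3 (mod 5) is unaccounted for. Put n = 5c+3:
(5c+3)^5 - (5c+3) - 5 expands to 3125c^5 + 9375c^4 + 11250c^3 + 6750c^2 + 2020c + 235,
and factoring out 5 leaves 5(625c^5 + 1875c^4 + 2250c^3 + 1350c^2 + 404c + 47).

5(625c^5 + 1875c^4 + 2250c^3 + 1350c^2 + 404c + 47)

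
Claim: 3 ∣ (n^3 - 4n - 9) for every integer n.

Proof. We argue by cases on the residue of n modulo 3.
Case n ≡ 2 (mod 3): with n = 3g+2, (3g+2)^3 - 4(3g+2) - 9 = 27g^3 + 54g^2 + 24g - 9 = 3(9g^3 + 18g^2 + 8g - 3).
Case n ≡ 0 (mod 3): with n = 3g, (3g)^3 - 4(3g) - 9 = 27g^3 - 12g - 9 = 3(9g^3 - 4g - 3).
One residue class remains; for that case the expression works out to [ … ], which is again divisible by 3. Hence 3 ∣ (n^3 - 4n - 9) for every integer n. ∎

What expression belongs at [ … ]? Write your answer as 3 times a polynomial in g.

3(9g^3 + 9g^2 - g - 4)

The residues treated are {2, 0}, so the missing case is n ≡ 1 (mod 3); write n = 3g+1.
Then (3g+1)^3 - 4(3g+1) - 9 = 27g^3 + 27g^2 - 3g - 12 = 3(9g^3 + 9g^2 - g - 4).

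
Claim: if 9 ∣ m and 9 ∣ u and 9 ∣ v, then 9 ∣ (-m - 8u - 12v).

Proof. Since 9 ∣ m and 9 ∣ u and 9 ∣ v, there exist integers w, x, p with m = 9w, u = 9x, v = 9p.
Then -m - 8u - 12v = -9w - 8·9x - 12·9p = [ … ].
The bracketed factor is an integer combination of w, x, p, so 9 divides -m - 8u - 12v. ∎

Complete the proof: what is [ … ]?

9(-12p - w - 8x)

Pull the common 9 out of every term: -9w - 8·9x - 12·9p = 9(-12p - w - 8x).
-12p - w - 8x is an integer, which exhibits the divisibility.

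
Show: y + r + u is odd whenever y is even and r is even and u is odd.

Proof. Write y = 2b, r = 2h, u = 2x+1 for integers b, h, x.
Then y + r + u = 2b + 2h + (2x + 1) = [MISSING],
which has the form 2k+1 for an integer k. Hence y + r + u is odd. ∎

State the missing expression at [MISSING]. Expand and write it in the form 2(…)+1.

Expanding: 2b + 2h + (2x + 1) = 2b + 2h + 2x + 1.
Every term except the constant is even, so this is 2(b + h + x) + 1,
and b + h + x ∈ ℤ gives the required form.

2(b + h + x) + 1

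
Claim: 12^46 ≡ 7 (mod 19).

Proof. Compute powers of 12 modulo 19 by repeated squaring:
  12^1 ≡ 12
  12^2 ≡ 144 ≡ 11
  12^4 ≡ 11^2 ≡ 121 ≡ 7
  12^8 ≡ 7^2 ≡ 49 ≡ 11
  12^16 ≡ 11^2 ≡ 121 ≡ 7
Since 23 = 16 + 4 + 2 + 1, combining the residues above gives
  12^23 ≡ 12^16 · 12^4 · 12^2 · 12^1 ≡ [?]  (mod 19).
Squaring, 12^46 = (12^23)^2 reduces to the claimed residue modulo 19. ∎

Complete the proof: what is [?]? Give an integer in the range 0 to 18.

12^16 · 12^4 · 12^2 · 12^1 ≡ 7 · 7 · 11 · 12 = 6468.
6468 mod 19 = 8, so 12^23 ≡ 8 (mod 19).

8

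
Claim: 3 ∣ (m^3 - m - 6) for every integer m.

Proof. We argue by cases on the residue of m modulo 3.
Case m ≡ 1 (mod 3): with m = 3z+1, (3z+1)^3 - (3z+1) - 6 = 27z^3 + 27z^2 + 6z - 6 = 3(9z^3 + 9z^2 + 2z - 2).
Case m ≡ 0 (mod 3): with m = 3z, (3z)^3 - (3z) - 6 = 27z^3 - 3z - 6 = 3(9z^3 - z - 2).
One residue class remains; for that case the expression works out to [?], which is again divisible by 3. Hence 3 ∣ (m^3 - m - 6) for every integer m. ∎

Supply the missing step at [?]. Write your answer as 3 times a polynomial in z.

3(9z^3 + 18z^2 + 11z)

Only m ≡ 2 (mod 3) is unaccounted for. Put m = 3z+2:
(3z+2)^3 - (3z+2) - 6 expands to 27z^3 + 54z^2 + 33z,
and factoring out 3 leaves 3(9z^3 + 18z^2 + 11z).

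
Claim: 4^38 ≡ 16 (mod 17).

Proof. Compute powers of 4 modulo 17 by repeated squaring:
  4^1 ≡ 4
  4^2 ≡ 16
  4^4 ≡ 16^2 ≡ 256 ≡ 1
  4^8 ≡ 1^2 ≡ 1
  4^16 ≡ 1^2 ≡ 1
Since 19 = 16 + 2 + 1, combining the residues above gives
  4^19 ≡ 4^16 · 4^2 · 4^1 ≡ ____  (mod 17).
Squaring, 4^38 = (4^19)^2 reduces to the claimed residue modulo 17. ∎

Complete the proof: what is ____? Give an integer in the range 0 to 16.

4^16 · 4^2 · 4^1 ≡ 1 · 16 · 4 = 64.
64 mod 17 = 13, so 4^19 ≡ 13 (mod 17).

13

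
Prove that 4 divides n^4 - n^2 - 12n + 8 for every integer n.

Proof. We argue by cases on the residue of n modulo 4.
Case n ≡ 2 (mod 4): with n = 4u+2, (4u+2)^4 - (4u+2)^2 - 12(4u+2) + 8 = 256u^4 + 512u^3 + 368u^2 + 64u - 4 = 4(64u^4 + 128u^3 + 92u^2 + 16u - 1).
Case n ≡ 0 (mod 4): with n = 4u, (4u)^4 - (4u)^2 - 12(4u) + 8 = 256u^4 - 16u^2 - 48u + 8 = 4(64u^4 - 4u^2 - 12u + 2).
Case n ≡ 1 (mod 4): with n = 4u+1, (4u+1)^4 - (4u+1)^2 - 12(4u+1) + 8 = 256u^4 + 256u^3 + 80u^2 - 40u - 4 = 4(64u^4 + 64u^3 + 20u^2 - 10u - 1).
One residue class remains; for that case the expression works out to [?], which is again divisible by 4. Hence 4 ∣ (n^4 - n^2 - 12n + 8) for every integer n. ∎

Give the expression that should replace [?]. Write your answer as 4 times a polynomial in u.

4(64u^4 + 192u^3 + 212u^2 + 90u + 11)

The residues treated are {2, 0, 1}, so the missing case is n ≡ 3 (mod 4); write n = 4u+3.
Then (4u+3)^4 - (4u+3)^2 - 12(4u+3) + 8 = 256u^4 + 768u^3 + 848u^2 + 360u + 44 = 4(64u^4 + 192u^3 + 212u^2 + 90u + 11).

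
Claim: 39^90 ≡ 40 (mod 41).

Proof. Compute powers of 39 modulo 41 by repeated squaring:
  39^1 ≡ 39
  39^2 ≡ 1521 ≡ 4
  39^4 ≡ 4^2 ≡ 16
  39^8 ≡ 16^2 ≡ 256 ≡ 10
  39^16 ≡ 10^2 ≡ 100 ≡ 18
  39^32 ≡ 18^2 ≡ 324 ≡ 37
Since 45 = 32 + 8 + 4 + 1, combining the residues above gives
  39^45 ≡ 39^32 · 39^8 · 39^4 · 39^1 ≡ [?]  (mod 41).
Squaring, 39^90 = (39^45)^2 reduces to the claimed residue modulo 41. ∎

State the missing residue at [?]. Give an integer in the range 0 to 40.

39^32 · 39^8 · 39^4 · 39^1 ≡ 37 · 10 · 16 · 39 = 230880.
230880 mod 41 = 9, so 39^45 ≡ 9 (mod 41).

9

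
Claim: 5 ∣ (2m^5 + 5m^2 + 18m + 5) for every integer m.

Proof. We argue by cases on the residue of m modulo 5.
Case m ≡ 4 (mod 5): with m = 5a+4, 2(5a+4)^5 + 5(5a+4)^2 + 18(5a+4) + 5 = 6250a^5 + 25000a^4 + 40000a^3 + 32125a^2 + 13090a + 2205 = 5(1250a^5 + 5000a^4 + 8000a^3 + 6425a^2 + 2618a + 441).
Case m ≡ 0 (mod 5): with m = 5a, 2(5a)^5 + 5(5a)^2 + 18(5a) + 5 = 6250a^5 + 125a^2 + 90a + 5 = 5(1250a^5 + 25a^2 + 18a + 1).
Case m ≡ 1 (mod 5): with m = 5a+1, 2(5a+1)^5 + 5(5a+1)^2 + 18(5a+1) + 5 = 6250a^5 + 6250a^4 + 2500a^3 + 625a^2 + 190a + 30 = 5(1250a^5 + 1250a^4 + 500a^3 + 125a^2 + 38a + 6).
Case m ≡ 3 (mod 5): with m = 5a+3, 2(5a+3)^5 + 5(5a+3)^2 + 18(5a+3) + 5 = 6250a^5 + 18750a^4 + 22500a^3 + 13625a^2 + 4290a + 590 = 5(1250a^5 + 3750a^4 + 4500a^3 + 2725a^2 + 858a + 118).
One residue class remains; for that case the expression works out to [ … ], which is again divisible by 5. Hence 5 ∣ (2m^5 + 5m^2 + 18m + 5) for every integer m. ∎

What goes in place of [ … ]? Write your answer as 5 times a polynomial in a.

The residues treated are {4, 0, 1, 3}, so the missing case is m ≡ 2 (mod 5); write m = 5a+2.
Then 2(5a+2)^5 + 5(5a+2)^2 + 18(5a+2) + 5 = 6250a^5 + 12500a^4 + 10000a^3 + 4125a^2 + 990a + 125 = 5(1250a^5 + 2500a^4 + 2000a^3 + 825a^2 + 198a + 25).

5(1250a^5 + 2500a^4 + 2000a^3 + 825a^2 + 198a + 25)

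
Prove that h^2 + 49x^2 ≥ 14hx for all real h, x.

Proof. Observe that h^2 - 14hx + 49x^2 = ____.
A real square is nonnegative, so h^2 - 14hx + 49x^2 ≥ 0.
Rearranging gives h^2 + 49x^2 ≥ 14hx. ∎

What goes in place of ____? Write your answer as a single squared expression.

(h - 7x)^2

The leading and trailing coefficients are 1^2 and 7^2, and 14 = 2·1·7, so the trinomial is (h - 7x)^2.
Hence h^2 - 14hx + 49x^2 ≥ 0.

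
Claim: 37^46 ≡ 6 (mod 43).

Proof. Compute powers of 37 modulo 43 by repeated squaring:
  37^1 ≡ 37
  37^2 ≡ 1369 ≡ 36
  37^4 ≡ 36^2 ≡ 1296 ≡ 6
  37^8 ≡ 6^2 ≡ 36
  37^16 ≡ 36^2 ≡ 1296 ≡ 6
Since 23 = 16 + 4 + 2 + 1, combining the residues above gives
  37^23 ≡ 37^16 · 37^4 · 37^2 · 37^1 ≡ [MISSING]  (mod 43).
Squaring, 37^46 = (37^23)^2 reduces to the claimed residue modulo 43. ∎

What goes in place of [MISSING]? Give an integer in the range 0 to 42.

7

37^16 · 37^4 · 37^2 · 37^1 ≡ 6 · 6 · 36 · 37 = 47952.
47952 mod 43 = 7, so 37^23 ≡ 7 (mod 43).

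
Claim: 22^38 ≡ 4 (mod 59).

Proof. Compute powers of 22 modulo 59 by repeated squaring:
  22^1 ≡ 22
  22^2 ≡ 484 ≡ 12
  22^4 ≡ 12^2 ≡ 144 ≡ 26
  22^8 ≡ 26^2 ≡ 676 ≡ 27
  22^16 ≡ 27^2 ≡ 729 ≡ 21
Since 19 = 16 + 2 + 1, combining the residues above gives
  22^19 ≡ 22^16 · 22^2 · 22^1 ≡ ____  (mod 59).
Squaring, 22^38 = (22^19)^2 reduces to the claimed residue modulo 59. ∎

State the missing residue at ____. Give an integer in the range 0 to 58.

22^16 · 22^2 · 22^1 ≡ 21 · 12 · 22 = 5544.
5544 mod 59 = 57, so 22^19 ≡ 57 (mod 59).

57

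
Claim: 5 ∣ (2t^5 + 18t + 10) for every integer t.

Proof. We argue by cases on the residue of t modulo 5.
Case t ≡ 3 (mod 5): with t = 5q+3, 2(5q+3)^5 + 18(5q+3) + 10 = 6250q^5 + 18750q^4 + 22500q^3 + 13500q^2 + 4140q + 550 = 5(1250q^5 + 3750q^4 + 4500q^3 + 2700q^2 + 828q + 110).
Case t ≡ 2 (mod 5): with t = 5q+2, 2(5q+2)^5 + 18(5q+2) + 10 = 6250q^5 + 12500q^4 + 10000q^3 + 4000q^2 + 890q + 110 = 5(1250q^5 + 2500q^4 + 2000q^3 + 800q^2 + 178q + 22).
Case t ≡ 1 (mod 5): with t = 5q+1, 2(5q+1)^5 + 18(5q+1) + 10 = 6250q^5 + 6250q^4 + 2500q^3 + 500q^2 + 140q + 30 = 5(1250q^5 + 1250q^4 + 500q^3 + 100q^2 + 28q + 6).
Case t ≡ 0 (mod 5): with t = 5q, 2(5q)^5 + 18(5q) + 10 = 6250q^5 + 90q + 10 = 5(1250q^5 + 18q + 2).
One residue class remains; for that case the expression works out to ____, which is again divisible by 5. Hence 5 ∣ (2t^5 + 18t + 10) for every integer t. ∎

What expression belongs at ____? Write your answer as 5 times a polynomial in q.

5(1250q^5 + 5000q^4 + 8000q^3 + 6400q^2 + 2578q + 426)

The residues treated are {3, 2, 1, 0}, so the missing case is t ≡ 4 (mod 5); write t = 5q+4.
Then 2(5q+4)^5 + 18(5q+4) + 10 = 6250q^5 + 25000q^4 + 40000q^3 + 32000q^2 + 12890q + 2130 = 5(1250q^5 + 5000q^4 + 8000q^3 + 6400q^2 + 2578q + 426).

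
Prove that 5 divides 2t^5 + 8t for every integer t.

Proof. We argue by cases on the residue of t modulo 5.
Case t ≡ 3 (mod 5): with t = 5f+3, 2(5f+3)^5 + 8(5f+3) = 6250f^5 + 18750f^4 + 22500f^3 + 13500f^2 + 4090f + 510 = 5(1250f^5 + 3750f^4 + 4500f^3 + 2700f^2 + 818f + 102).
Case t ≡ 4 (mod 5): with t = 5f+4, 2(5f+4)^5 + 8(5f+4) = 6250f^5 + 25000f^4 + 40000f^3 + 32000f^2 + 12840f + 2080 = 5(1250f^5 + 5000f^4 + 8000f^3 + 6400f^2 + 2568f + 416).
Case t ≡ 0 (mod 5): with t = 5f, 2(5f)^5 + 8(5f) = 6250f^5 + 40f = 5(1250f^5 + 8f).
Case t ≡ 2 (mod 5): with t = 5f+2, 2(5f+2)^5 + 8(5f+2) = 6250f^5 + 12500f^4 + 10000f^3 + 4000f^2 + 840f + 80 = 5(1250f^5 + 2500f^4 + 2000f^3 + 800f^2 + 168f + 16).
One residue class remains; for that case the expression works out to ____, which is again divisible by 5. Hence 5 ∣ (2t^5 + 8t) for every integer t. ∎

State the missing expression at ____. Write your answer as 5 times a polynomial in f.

The residues treated are {3, 4, 0, 2}, so the missing case is t ≡ 1 (mod 5); write t = 5f+1.
Then 2(5f+1)^5 + 8(5f+1) = 6250f^5 + 6250f^4 + 2500f^3 + 500f^2 + 90f + 10 = 5(1250f^5 + 1250f^4 + 500f^3 + 100f^2 + 18f + 2).

5(1250f^5 + 1250f^4 + 500f^3 + 100f^2 + 18f + 2)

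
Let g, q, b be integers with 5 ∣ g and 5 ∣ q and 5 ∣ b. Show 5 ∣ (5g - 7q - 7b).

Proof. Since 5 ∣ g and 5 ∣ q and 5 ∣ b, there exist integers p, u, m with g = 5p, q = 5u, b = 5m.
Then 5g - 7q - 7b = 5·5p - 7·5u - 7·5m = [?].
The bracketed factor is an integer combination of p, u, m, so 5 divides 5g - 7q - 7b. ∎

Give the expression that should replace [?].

5(-7m + 5p - 7u)

Each term has a factor of 5: 5·5p - 7·5u - 7·5m = 5·(-7m + 5p - 7u).
Since -7m + 5p - 7u is an integer, 5 ∣ (5g - 7q - 7b).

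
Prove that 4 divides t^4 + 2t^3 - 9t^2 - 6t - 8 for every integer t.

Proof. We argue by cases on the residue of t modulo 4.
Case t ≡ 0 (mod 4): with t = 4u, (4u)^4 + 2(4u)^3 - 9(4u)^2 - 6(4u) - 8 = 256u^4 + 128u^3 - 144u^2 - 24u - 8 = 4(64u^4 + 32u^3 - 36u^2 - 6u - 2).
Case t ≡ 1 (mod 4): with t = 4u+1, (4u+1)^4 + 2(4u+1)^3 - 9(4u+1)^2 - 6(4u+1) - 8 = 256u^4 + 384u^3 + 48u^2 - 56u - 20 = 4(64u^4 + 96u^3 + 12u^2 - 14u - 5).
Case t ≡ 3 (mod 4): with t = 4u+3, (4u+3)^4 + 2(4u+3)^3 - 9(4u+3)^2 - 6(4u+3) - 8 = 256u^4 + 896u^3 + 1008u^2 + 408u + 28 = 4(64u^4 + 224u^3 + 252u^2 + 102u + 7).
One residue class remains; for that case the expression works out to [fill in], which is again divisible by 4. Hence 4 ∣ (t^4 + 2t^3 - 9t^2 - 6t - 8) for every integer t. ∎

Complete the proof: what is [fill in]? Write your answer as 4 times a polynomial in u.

The residues treated are {0, 1, 3}, so the missing case is t ≡ 2 (mod 4); write t = 4u+2.
Then (4u+2)^4 + 2(4u+2)^3 - 9(4u+2)^2 - 6(4u+2) - 8 = 256u^4 + 640u^3 + 432u^2 + 56u - 24 = 4(64u^4 + 160u^3 + 108u^2 + 14u - 6).

4(64u^4 + 160u^3 + 108u^2 + 14u - 6)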